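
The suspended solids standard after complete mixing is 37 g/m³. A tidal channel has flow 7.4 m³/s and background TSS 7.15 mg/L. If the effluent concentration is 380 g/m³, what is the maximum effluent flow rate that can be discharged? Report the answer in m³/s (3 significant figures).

Mass balance at complete mixing: C_std·(Q_w + Q_r) = Q_w·C_e + Q_r·C_b.
Rearranging, Q_w = Q_r·(C_std − C_b)/(C_e − C_std) = 7.4·(37 − 7.15) / (380 − 37) = 0.644 m³/s.

0.644 m³/s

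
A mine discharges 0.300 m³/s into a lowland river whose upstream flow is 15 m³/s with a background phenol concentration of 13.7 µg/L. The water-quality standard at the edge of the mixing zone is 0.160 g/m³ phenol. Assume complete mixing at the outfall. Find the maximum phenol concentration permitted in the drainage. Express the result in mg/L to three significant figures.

7.47 mg/L

13.7 µg/L = 0.0137 mg/L.
Mass balance: 0.16·15.3 = 0.3·Cₑ + 15·0.0137.
Cₑ = (2.448 − 0.2055) / 0.3 = 7.475 mg/L.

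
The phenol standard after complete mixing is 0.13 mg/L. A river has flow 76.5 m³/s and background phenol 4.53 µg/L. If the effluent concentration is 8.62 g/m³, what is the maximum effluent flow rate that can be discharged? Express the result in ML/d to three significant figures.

97.7 ML/d

4.53 µg/L = 0.00453 mg/L.
Mass balance at complete mixing: C_std·(Q_w + Q_r) = Q_w·C_e + Q_r·C_b.
Rearranging, Q_w = Q_r·(C_std − C_b)/(C_e − C_std) = 76.5·(0.13 − 0.00453) / (8.62 − 0.13) = 1.131 m³/s.
= 97.68 ML/d.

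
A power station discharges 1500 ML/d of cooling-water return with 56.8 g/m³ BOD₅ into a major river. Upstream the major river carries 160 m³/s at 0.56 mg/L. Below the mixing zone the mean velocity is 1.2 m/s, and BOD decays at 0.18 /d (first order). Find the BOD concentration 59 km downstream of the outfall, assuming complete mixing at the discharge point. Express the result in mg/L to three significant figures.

1500 ML/d = 17.36 m³/s.
After complete mixing, C₀ = (17.36·56.8 + 160·0.56) / 177.4 = 6.065 mg/L.
Travel time t = 5.9e+04 m / 1.2 m/s = 4.917e+04 s = 0.5691 d.
C = 6.065·exp(−0.18·0.5691) = 6.065·0.9026 = 5.475 mg/L.

5.47 mg/L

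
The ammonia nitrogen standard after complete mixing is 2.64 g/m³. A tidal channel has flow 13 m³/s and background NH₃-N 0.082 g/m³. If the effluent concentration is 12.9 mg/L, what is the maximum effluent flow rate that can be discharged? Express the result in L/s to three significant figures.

3240 L/s

Mass balance at complete mixing: C_std·(Q_w + Q_r) = Q_w·C_e + Q_r·C_b.
Rearranging, Q_w = Q_r·(C_std − C_b)/(C_e − C_std) = 13·(2.64 − 0.082) / (12.9 − 2.64) = 3.241 m³/s.
= 3241 L/s.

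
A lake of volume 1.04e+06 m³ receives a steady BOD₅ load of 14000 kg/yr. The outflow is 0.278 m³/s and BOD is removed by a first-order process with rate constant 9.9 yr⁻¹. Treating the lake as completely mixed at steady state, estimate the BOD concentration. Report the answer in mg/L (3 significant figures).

Outflow Q = 0.278 m³/s × 3.156e+07 s/yr = 8.773e+06 m³/yr.
Steady-state CSTR mass balance: W = Q·C + k·V·C, so C = W/(Q + kV).
Q + kV = 8.773e+06 + 9.9·1.04e+06 = 1.907e+07 m³/yr.
C = 14000/1.907e+07 = 0.0007342 kg/m³ = 0.7342 mg/L.

0.734 mg/L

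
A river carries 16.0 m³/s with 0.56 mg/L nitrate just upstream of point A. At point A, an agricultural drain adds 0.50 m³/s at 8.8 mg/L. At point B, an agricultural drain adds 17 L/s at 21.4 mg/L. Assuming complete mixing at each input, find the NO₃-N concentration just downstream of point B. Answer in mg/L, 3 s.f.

0.831 mg/L

After input A: C = (16·0.56 + 0.5·8.8) / 16.5 = 0.8097 mg/L.
17 L/s = 0.017 m³/s.
After input B: C = (16.5·0.8097 + 0.017·21.4) / 16.52 = 0.8309 mg/L.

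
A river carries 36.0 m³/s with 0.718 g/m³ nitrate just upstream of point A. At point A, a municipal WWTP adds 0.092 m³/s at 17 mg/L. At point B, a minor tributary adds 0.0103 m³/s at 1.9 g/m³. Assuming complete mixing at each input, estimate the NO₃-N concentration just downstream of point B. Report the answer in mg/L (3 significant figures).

0.760 mg/L

After input A: C = (36·0.718 + 0.092·17) / 36.09 = 0.7595 mg/L.
After input B: C = (36.09·0.7595 + 0.0103·1.9) / 36.1 = 0.7598 mg/L.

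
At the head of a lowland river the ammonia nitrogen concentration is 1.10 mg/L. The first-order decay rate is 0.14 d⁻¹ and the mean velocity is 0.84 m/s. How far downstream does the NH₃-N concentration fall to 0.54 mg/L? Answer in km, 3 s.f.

369 km

From C = C₀·e^(−kt), t = ln(C₀/C)/k = ln(1.10/0.54)/0.14 = 0.7115/0.14 = 5.082 d.
Distance = v·t = 0.84 m/s × 4.391e+05 s = 3.688e+05 m = 368.8 km.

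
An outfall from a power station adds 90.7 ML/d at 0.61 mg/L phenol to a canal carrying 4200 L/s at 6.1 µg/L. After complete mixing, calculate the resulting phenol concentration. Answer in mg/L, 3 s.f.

0.127 mg/L

90.7 ML/d = 1.05 m³/s.
4200 L/s = 4.2 m³/s.
6.1 µg/L = 0.0061 mg/L.
By mass balance at complete mixing, C = (1.05·0.61 + 4.2·0.0061) / (1.05 + 4.2) = 0.666/5.25 = 0.1269 mg/L.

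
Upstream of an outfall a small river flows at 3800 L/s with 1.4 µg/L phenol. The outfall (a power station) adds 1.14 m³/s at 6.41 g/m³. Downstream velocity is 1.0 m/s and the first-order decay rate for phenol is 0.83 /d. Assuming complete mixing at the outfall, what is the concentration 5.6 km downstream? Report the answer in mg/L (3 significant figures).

3800 L/s = 3.8 m³/s.
1.4 µg/L = 0.0014 mg/L.
After complete mixing, C₀ = (1.14·6.41 + 3.8·0.0014) / 4.94 = 1.48 mg/L.
Travel time t = 5600 m / 1.0 m/s = 5600 s = 0.06481 d.
C = 1.48·exp(−0.83·0.06481) = 1.48·0.9476 = 1.403 mg/L.

1.40 mg/L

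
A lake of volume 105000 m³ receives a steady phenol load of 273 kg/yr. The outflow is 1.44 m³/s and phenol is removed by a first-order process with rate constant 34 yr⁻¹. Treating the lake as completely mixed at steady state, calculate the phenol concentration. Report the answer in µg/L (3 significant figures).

5.57 µg/L

Outflow Q = 1.44 m³/s × 3.156e+07 s/yr = 4.544e+07 m³/yr.
Steady-state CSTR mass balance: W = Q·C + k·V·C, so C = W/(Q + kV).
Q + kV = 4.544e+07 + 34·105000 = 4.901e+07 m³/yr.
C = 273/4.901e+07 = 5.57e-06 kg/m³ = 0.00557 mg/L = 5.57 µg/L.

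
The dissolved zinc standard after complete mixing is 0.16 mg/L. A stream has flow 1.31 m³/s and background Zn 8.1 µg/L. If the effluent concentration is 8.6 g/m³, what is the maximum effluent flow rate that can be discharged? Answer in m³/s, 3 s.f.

0.0236 m³/s

8.1 µg/L = 0.0081 mg/L.
Mass balance at complete mixing: C_std·(Q_w + Q_r) = Q_w·C_e + Q_r·C_b.
Rearranging, Q_w = Q_r·(C_std − C_b)/(C_e − C_std) = 1.31·(0.16 − 0.0081) / (8.6 − 0.16) = 0.02358 m³/s.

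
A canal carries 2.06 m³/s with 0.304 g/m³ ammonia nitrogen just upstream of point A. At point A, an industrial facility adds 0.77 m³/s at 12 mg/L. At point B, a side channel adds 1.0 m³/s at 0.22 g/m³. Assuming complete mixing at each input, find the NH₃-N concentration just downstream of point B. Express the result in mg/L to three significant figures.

After input A: C = (2.06·0.304 + 0.77·12) / 2.83 = 3.486 mg/L.
After input B: C = (2.83·3.486 + 1·0.22) / 3.83 = 2.633 mg/L.

2.63 mg/L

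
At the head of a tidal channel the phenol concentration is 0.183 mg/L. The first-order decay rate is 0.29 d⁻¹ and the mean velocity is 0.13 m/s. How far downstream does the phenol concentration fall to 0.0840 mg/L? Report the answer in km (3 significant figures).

30.2 km

From C = C₀·e^(−kt), t = ln(C₀/C)/k = ln(0.183/0.0840)/0.29 = 0.7787/0.29 = 2.685 d.
Distance = v·t = 0.13 m/s × 2.32e+05 s = 3.016e+04 m = 30.16 km.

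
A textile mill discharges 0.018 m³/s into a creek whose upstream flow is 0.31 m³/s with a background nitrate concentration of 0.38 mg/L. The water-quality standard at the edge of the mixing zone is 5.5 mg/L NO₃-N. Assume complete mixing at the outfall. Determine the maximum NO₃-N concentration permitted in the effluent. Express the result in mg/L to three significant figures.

Mass balance: 5.5·0.328 = 0.018·Cₑ + 0.31·0.38.
Cₑ = (1.804 − 0.1178) / 0.018 = 93.68 mg/L.

93.7 mg/L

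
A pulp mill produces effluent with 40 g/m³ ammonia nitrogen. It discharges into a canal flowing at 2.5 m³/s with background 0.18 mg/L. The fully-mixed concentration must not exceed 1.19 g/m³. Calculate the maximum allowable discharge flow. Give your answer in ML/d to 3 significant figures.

5.62 ML/d

Mass balance at complete mixing: C_std·(Q_w + Q_r) = Q_w·C_e + Q_r·C_b.
Rearranging, Q_w = Q_r·(C_std − C_b)/(C_e − C_std) = 2.5·(1.19 − 0.18) / (40 − 1.19) = 0.06506 m³/s.
= 5.621 ML/d.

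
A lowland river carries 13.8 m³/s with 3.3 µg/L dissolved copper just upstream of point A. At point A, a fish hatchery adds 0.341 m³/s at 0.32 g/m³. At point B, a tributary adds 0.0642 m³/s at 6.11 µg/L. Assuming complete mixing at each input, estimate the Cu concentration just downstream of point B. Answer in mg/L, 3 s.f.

0.0109 mg/L

3.3 µg/L = 0.0033 mg/L.
After input A: C = (13.8·0.0033 + 0.341·0.32) / 14.14 = 0.01094 mg/L.
6.11 µg/L = 0.00611 mg/L.
After input B: C = (14.14·0.01094 + 0.0642·0.00611) / 14.21 = 0.01092 mg/L.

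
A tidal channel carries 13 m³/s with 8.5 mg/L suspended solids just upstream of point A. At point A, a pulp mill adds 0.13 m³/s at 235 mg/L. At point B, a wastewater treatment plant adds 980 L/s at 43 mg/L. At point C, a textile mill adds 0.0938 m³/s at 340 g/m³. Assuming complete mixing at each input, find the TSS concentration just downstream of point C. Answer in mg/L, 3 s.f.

15.1 mg/L

After input A: C = (13·8.5 + 0.13·235) / 13.13 = 10.74 mg/L.
980 L/s = 0.98 m³/s.
After input B: C = (13.13·10.74 + 0.98·43) / 14.11 = 12.98 mg/L.
After input C: C = (14.11·12.98 + 0.0938·340) / 14.2 = 15.14 mg/L.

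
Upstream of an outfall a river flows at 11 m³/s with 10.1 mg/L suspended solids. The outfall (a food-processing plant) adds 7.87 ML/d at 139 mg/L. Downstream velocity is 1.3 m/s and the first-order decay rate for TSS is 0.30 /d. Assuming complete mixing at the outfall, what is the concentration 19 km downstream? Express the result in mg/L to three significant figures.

7.87 ML/d = 0.09109 m³/s.
After complete mixing, C₀ = (0.09109·139 + 11·10.1) / 11.09 = 11.16 mg/L.
Travel time t = 1.9e+04 m / 1.3 m/s = 1.462e+04 s = 0.1692 d.
C = 11.16·exp(−0.30·0.1692) = 11.16·0.9505 = 10.61 mg/L.

10.6 mg/L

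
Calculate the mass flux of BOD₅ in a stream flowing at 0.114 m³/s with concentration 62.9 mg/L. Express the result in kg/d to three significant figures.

Mass flux = Q·C = 0.114 m³/s × 62.9 g/m³ = 7.171 g/s.
= 7.171 g/s × 86.4 = 619.5 kg/d.

620 kg/d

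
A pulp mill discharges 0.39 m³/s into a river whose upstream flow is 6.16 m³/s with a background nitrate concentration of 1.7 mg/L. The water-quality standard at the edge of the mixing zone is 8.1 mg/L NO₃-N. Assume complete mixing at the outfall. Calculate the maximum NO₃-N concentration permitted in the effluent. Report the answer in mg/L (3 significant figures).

Mass balance: 8.1·6.55 = 0.39·Cₑ + 6.16·1.7.
Cₑ = (53.05 − 10.47) / 0.39 = 109.2 mg/L.

109 mg/L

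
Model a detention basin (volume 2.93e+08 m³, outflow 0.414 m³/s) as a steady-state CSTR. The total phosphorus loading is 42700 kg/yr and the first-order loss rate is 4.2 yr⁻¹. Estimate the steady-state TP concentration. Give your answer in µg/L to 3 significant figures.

Outflow Q = 0.414 m³/s × 3.156e+07 s/yr = 1.306e+07 m³/yr.
Steady-state CSTR mass balance: W = Q·C + k·V·C, so C = W/(Q + kV).
Q + kV = 1.306e+07 + 4.2·2.93e+08 = 1.244e+09 m³/yr.
C = 42700/1.244e+09 = 3.433e-05 kg/m³ = 0.03433 mg/L = 34.33 µg/L.

34.3 µg/L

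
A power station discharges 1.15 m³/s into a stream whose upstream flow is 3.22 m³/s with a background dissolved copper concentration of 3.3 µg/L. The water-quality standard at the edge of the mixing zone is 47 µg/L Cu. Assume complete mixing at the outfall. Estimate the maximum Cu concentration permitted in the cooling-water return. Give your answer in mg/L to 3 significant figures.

0.169 mg/L

3.3 µg/L = 0.0033 mg/L.
47 µg/L = 0.047 mg/L.
Mass balance: 0.047·4.37 = 1.15·Cₑ + 3.22·0.0033.
Cₑ = (0.2054 − 0.01063) / 1.15 = 0.1694 mg/L.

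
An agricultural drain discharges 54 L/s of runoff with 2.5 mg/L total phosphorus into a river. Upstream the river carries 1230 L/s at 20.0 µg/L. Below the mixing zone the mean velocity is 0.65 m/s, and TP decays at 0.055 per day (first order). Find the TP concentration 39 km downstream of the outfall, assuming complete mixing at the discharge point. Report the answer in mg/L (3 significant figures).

0.120 mg/L

54 L/s = 0.054 m³/s.
1230 L/s = 1.23 m³/s.
20.0 µg/L = 0.02 mg/L.
After complete mixing, C₀ = (0.054·2.5 + 1.23·0.02) / 1.284 = 0.1243 mg/L.
Travel time t = 3.9e+04 m / 0.65 m/s = 6e+04 s = 0.6944 d.
C = 0.1243·exp(−0.055·0.6944) = 0.1243·0.9625 = 0.1196 mg/L.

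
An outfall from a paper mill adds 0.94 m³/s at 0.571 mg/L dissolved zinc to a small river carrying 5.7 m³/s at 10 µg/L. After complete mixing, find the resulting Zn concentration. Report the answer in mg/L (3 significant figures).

0.0894 mg/L

10 µg/L = 0.01 mg/L.
By mass balance at complete mixing, C = (0.94·0.571 + 5.7·0.01) / (0.94 + 5.7) = 0.5937/6.64 = 0.08942 mg/L.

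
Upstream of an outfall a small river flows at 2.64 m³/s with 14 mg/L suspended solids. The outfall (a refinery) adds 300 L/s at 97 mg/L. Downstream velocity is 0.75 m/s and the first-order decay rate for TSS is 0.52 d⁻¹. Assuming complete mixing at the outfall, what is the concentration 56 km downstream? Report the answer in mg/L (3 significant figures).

300 L/s = 0.3 m³/s.
After complete mixing, C₀ = (0.3·97 + 2.64·14) / 2.94 = 22.47 mg/L.
Travel time t = 5.6e+04 m / 0.75 m/s = 7.467e+04 s = 0.8642 d.
C = 22.47·exp(−0.52·0.8642) = 22.47·0.638 = 14.34 mg/L.

14.3 mg/L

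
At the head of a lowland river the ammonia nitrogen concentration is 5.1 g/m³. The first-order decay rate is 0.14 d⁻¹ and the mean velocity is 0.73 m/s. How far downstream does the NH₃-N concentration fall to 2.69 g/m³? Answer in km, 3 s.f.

From C = C₀·e^(−kt), t = ln(C₀/C)/k = ln(5.1/2.69)/0.14 = 0.6397/0.14 = 4.569 d.
Distance = v·t = 0.73 m/s × 3.948e+05 s = 2.882e+05 m = 288.2 km.

288 km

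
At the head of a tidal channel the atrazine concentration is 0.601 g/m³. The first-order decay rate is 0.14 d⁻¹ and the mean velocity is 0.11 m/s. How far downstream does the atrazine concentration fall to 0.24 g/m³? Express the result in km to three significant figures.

From C = C₀·e^(−kt), t = ln(C₀/C)/k = ln(0.601/0.24)/0.14 = 0.918/0.14 = 6.557 d.
Distance = v·t = 0.11 m/s × 5.665e+05 s = 6.232e+04 m = 62.32 km.

62.3 km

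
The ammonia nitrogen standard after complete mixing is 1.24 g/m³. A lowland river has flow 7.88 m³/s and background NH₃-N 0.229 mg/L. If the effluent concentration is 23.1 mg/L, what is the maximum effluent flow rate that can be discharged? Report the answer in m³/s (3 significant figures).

Mass balance at complete mixing: C_std·(Q_w + Q_r) = Q_w·C_e + Q_r·C_b.
Rearranging, Q_w = Q_r·(C_std − C_b)/(C_e − C_std) = 7.88·(1.24 − 0.229) / (23.1 − 1.24) = 0.3644 m³/s.

0.364 m³/s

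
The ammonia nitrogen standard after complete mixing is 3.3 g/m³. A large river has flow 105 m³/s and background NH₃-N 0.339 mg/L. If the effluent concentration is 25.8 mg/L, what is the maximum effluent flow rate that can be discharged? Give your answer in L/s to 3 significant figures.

13800 L/s

Mass balance at complete mixing: C_std·(Q_w + Q_r) = Q_w·C_e + Q_r·C_b.
Rearranging, Q_w = Q_r·(C_std − C_b)/(C_e − C_std) = 105·(3.3 − 0.339) / (25.8 − 3.3) = 13.82 m³/s.
= 1.382e+04 L/s.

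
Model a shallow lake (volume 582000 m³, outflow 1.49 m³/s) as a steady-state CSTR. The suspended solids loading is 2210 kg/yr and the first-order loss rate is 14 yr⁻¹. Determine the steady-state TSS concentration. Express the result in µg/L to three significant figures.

Outflow Q = 1.49 m³/s × 3.156e+07 s/yr = 4.702e+07 m³/yr.
Steady-state CSTR mass balance: W = Q·C + k·V·C, so C = W/(Q + kV).
Q + kV = 4.702e+07 + 14·582000 = 5.517e+07 m³/yr.
C = 2210/5.517e+07 = 4.006e-05 kg/m³ = 0.04006 mg/L = 40.06 µg/L.

40.1 µg/L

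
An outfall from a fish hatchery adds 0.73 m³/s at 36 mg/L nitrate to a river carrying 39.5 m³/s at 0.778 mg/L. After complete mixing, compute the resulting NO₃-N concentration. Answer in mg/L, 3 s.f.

1.42 mg/L

Flow-weighted mixing gives C = (0.73·36 + 39.5·0.778) / (0.73 + 39.5) = 57.01/40.23 = 1.417 mg/L.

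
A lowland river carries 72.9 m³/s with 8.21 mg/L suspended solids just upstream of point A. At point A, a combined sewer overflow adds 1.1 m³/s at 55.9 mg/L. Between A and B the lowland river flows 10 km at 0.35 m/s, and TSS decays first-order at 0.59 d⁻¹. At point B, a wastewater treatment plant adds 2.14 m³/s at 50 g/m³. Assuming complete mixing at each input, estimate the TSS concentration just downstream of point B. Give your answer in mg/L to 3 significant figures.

After input A: C = (72.9·8.21 + 1.1·55.9) / 74 = 8.919 mg/L.
Over the 10 km reach to input B (t = 2.857e+04 s = 0.3307 d), decay gives C = 8.919·exp(−0.59·0.3307) = 7.338 mg/L.
After input B: C = (74·7.338 + 2.14·50) / 76.14 = 8.537 mg/L.

8.54 mg/L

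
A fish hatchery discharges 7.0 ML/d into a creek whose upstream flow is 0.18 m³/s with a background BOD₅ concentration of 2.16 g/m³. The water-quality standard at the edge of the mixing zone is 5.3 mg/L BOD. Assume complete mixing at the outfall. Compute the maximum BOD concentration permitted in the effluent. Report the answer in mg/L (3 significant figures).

7.0 ML/d = 0.08102 m³/s.
Mass balance: 5.3·0.261 = 0.08102·Cₑ + 0.18·2.16.
Cₑ = (1.383 − 0.3888) / 0.08102 = 12.28 mg/L.

12.3 mg/L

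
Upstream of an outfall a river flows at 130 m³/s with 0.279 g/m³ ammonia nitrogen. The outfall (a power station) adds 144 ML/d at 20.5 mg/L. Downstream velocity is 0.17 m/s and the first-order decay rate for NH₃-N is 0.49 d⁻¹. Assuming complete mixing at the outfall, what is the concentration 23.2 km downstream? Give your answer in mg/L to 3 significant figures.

144 ML/d = 1.667 m³/s.
After complete mixing, C₀ = (1.667·20.5 + 130·0.279) / 131.7 = 0.535 mg/L.
Travel time t = 2.32e+04 m / 0.17 m/s = 1.365e+05 s = 1.58 d.
C = 0.535·exp(−0.49·1.58) = 0.535·0.4612 = 0.2467 mg/L.

0.247 mg/L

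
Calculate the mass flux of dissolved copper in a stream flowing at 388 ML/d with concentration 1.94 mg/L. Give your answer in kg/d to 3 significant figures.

388 ML/d = 4.491 m³/s.
Mass flux = Q·C = 4.491 m³/s × 1.94 g/m³ = 8.712 g/s.
= 8.712 g/s × 86.4 = 752.7 kg/d.

753 kg/d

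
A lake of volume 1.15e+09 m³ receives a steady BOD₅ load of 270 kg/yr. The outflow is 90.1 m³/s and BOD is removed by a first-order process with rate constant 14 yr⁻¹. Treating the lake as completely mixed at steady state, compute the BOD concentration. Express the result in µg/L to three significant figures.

Outflow Q = 90.1 m³/s × 3.156e+07 s/yr = 2.843e+09 m³/yr.
Steady-state CSTR mass balance: W = Q·C + k·V·C, so C = W/(Q + kV).
Q + kV = 2.843e+09 + 14·1.15e+09 = 1.894e+10 m³/yr.
C = 270/1.894e+10 = 1.425e-08 kg/m³ = 1.425e-05 mg/L = 0.01425 µg/L.

0.0143 µg/L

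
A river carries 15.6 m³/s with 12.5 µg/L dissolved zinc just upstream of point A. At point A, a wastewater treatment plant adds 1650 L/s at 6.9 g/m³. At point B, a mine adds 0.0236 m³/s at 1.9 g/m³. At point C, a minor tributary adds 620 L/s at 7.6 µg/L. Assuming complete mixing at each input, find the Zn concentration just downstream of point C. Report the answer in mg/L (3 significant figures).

12.5 µg/L = 0.0125 mg/L.
1650 L/s = 1.65 m³/s.
After input A: C = (15.6·0.0125 + 1.65·6.9) / 17.25 = 0.6713 mg/L.
After input B: C = (17.25·0.6713 + 0.0236·1.9) / 17.27 = 0.673 mg/L.
620 L/s = 0.62 m³/s.
7.6 µg/L = 0.0076 mg/L.
After input C: C = (17.27·0.673 + 0.62·0.0076) / 17.89 = 0.6499 mg/L.

0.650 mg/L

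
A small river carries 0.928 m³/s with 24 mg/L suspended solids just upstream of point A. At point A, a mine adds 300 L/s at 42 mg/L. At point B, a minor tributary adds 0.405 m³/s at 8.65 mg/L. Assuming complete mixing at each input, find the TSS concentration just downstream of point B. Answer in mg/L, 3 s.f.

300 L/s = 0.3 m³/s.
After input A: C = (0.928·24 + 0.3·42) / 1.228 = 28.4 mg/L.
After input B: C = (1.228·28.4 + 0.405·8.65) / 1.633 = 23.5 mg/L.

23.5 mg/L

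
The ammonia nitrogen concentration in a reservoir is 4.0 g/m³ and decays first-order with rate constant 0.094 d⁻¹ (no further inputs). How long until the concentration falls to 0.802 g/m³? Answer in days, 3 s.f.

t = ln(C₀/C)/k = ln(4.0/0.802)/0.094 = 1.607/0.094 = 17.1 d.

17.1 d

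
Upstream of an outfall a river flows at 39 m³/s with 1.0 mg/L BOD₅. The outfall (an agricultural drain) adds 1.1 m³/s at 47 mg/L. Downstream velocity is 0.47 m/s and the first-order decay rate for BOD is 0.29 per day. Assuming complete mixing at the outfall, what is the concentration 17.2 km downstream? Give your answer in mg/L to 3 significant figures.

2.00 mg/L

After complete mixing, C₀ = (1.1·47 + 39·1) / 40.1 = 2.262 mg/L.
Travel time t = 1.72e+04 m / 0.47 m/s = 3.66e+04 s = 0.4236 d.
C = 2.262·exp(−0.29·0.4236) = 2.262·0.8844 = 2 mg/L.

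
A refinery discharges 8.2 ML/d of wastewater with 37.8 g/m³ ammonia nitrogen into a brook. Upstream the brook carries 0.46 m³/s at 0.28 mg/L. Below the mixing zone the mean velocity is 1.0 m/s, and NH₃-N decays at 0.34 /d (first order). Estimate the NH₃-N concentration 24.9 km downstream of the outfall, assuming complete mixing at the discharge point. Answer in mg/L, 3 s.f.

8.2 ML/d = 0.09491 m³/s.
After complete mixing, C₀ = (0.09491·37.8 + 0.46·0.28) / 0.5549 = 6.697 mg/L.
Travel time t = 2.49e+04 m / 1.0 m/s = 2.49e+04 s = 0.2882 d.
C = 6.697·exp(−0.34·0.2882) = 6.697·0.9067 = 6.072 mg/L.

6.07 mg/L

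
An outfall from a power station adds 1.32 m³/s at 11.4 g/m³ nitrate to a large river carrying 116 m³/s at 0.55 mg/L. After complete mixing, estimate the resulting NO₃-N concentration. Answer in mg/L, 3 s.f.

Conservation of mass across the mixing zone: C = (1.32·11.4 + 116·0.55) / (1.32 + 116) = 78.85/117.3 = 0.6721 mg/L.

0.672 mg/L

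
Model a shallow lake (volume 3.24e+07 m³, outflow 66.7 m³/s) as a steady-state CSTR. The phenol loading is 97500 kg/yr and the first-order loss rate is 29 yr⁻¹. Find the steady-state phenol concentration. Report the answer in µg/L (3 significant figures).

32.0 µg/L

Outflow Q = 66.7 m³/s × 3.156e+07 s/yr = 2.105e+09 m³/yr.
Steady-state CSTR mass balance: W = Q·C + k·V·C, so C = W/(Q + kV).
Q + kV = 2.105e+09 + 29·3.24e+07 = 3.044e+09 m³/yr.
C = 97500/3.044e+09 = 3.203e-05 kg/m³ = 0.03203 mg/L = 32.03 µg/L.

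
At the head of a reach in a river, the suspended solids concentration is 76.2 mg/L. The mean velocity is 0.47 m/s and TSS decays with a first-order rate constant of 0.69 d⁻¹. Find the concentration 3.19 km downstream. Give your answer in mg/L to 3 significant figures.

72.2 mg/L

Travel time t = 3.19 km / 0.47 m/s = 3190/0.47 = 6787 s = 0.07856 d.
First-order decay: C = 76.2·exp(−0.69·0.07856) = 76.2·0.9472 = 72.18 mg/L.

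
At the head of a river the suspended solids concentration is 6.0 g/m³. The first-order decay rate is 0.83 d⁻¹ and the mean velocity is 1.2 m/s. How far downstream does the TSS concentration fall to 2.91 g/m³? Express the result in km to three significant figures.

90.4 km

From C = C₀·e^(−kt), t = ln(C₀/C)/k = ln(6.0/2.91)/0.83 = 0.7236/0.83 = 0.8718 d.
Distance = v·t = 1.2 m/s × 7.532e+04 s = 9.039e+04 m = 90.39 km.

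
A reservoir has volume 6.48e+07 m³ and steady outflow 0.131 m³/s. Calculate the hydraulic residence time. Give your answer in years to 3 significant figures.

Q = 0.131 m³/s × 3.156e+07 s/yr = 4.134e+06 m³/yr.
Hydraulic residence time τ = V/Q = 6.48e+07/4.134e+06 = 15.67 yr.

15.7 yr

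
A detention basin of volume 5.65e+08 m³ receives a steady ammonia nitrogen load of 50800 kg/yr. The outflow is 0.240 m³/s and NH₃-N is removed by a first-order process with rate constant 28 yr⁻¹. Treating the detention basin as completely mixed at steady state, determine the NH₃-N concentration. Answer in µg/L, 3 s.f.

3.21 µg/L

Outflow Q = 0.240 m³/s × 3.156e+07 s/yr = 7.574e+06 m³/yr.
Steady-state CSTR mass balance: W = Q·C + k·V·C, so C = W/(Q + kV).
Q + kV = 7.574e+06 + 28·5.65e+08 = 1.583e+10 m³/yr.
C = 50800/1.583e+10 = 3.21e-06 kg/m³ = 0.00321 mg/L = 3.21 µg/L.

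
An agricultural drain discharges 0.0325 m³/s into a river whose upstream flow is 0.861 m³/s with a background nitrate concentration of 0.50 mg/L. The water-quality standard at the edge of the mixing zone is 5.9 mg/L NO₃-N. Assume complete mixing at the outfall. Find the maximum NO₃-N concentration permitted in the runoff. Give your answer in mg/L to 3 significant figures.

Mass balance: 5.9·0.8935 = 0.0325·Cₑ + 0.861·0.5.
Cₑ = (5.272 − 0.4305) / 0.0325 = 149 mg/L.

149 mg/L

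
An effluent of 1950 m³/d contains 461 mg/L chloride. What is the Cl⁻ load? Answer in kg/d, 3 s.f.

899 kg/d

1950 m³/d = 0.02257 m³/s.
Mass flux = Q·C = 0.02257 m³/s × 461 g/m³ = 10.4 g/s.
= 10.4 g/s × 86.4 = 899 kg/d.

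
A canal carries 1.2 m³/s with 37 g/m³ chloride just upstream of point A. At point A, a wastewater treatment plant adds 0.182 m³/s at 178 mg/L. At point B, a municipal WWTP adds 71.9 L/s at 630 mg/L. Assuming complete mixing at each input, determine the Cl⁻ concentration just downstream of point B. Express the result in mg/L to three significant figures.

After input A: C = (1.2·37 + 0.182·178) / 1.382 = 55.57 mg/L.
71.9 L/s = 0.0719 m³/s.
After input B: C = (1.382·55.57 + 0.0719·630) / 1.454 = 83.98 mg/L.

84.0 mg/L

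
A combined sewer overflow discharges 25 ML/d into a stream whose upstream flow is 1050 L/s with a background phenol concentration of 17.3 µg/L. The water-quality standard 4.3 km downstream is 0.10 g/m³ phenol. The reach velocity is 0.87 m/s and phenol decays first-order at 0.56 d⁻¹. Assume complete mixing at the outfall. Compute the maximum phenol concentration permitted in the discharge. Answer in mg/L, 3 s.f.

0.415 mg/L

25 ML/d = 0.2894 m³/s.
1050 L/s = 1.05 m³/s.
17.3 µg/L = 0.0173 mg/L.
Travel time to the compliance point: t = 4300/0.87 = 4943 s = 0.05721 d; decay factor exp(−0.56·0.05721) = 0.9685.
So the concentration just after mixing may be at most 0.1/0.9685 = 0.1033 mg/L.
Mass balance: 0.1033·1.339 = 0.2894·Cₑ + 1.05·0.0173.
Cₑ = (0.1383 − 0.01817) / 0.2894 = 0.4152 mg/L.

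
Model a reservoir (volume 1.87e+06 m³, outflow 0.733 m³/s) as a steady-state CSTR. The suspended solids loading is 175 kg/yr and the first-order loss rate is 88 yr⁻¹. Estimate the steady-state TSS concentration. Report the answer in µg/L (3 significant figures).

0.932 µg/L

Outflow Q = 0.733 m³/s × 3.156e+07 s/yr = 2.313e+07 m³/yr.
Steady-state CSTR mass balance: W = Q·C + k·V·C, so C = W/(Q + kV).
Q + kV = 2.313e+07 + 88·1.87e+06 = 1.877e+08 m³/yr.
C = 175/1.877e+08 = 9.324e-07 kg/m³ = 0.0009324 mg/L = 0.9324 µg/L.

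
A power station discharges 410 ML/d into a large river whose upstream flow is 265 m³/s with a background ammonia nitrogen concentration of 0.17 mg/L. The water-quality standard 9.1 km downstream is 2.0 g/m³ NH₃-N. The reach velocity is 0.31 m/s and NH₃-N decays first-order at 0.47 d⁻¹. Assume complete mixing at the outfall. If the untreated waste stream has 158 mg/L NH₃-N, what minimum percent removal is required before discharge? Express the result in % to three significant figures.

21.6 %

410 ML/d = 4.745 m³/s.
Travel time to the compliance point: t = 9100/0.31 = 2.935e+04 s = 0.3398 d; decay factor exp(−0.47·0.3398) = 0.8524.
So the concentration just after mixing may be at most 2/0.8524 = 2.346 mg/L.
Mass balance: 2.346·269.7 = 4.745·Cₑ + 265·0.17.
Cₑ = (632.9 − 45.05) / 4.745 = 123.9 mg/L.
Required removal = 1 − 123.9/158 = 21.6 %.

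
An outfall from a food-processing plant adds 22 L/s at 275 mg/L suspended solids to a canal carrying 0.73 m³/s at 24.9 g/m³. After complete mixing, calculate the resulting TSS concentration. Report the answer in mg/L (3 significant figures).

32.2 mg/L

22 L/s = 0.022 m³/s.
Flow-weighted mixing gives C = (0.022·275 + 0.73·24.9) / (0.022 + 0.73) = 24.23/0.752 = 32.22 mg/L.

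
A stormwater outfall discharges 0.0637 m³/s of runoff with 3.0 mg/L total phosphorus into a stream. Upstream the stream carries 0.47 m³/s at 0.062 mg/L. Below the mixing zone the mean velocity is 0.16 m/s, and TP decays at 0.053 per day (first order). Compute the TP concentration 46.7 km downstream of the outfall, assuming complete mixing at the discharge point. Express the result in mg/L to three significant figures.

0.345 mg/L

After complete mixing, C₀ = (0.0637·3 + 0.47·0.062) / 0.5337 = 0.4127 mg/L.
Travel time t = 4.67e+04 m / 0.16 m/s = 2.919e+05 s = 3.378 d.
C = 0.4127·exp(−0.053·3.378) = 0.4127·0.8361 = 0.345 mg/L.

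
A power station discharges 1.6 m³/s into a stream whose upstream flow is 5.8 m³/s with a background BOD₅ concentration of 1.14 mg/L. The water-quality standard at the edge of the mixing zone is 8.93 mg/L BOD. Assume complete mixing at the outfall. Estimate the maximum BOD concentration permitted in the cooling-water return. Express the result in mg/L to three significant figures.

Mass balance: 8.93·7.4 = 1.6·Cₑ + 5.8·1.14.
Cₑ = (66.08 − 6.612) / 1.6 = 37.17 mg/L.

37.2 mg/L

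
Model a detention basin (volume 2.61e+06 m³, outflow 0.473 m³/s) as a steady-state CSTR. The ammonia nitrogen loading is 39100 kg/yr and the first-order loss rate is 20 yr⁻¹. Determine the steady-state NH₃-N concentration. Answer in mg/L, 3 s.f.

0.582 mg/L

Outflow Q = 0.473 m³/s × 3.156e+07 s/yr = 1.493e+07 m³/yr.
Steady-state CSTR mass balance: W = Q·C + k·V·C, so C = W/(Q + kV).
Q + kV = 1.493e+07 + 20·2.61e+06 = 6.713e+07 m³/yr.
C = 39100/6.713e+07 = 0.0005825 kg/m³ = 0.5825 mg/L.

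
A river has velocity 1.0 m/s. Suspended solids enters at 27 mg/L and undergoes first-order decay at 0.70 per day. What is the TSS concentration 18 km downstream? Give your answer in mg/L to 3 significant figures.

23.3 mg/L

Travel time t = 18 km / 1.0 m/s = 1.8e+04/1.0 = 1.8e+04 s = 0.2083 d.
First-order decay: C = 27·exp(−0.70·0.2083) = 27·0.8643 = 23.34 mg/L.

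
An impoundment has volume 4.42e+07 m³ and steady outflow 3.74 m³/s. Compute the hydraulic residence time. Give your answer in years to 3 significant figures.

0.374 yr

Q = 3.74 m³/s × 3.156e+07 s/yr = 1.18e+08 m³/yr.
Hydraulic residence time τ = V/Q = 4.42e+07/1.18e+08 = 0.3745 yr.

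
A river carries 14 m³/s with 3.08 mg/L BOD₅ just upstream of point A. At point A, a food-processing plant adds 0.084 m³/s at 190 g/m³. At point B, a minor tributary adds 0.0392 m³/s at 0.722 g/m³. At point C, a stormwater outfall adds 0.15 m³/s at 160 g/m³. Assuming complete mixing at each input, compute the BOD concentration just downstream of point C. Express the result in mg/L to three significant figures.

After input A: C = (14·3.08 + 0.084·190) / 14.08 = 4.195 mg/L.
After input B: C = (14.08·4.195 + 0.0392·0.722) / 14.12 = 4.185 mg/L.
After input C: C = (14.12·4.185 + 0.15·160) / 14.27 = 5.823 mg/L.

5.82 mg/L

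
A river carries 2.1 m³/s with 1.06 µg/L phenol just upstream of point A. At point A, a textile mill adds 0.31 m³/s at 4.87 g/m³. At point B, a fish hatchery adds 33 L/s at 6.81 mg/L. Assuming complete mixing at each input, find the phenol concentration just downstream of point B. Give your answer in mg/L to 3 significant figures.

1.06 µg/L = 0.00106 mg/L.
After input A: C = (2.1·0.00106 + 0.31·4.87) / 2.41 = 0.6274 mg/L.
33 L/s = 0.033 m³/s.
After input B: C = (2.41·0.6274 + 0.033·6.81) / 2.443 = 0.7109 mg/L.

0.711 mg/L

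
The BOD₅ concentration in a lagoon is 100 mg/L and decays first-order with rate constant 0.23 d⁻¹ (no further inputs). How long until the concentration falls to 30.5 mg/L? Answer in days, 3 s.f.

t = ln(C₀/C)/k = ln(100/30.5)/0.23 = 1.187/0.23 = 5.163 d.

5.16 d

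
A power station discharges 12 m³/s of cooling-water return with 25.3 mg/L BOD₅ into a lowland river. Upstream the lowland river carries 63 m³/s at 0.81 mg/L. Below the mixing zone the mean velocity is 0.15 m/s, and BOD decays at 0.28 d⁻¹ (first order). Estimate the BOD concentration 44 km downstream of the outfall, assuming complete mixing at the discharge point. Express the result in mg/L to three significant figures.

After complete mixing, C₀ = (12·25.3 + 63·0.81) / 75 = 4.728 mg/L.
Travel time t = 4.4e+04 m / 0.15 m/s = 2.933e+05 s = 3.395 d.
C = 4.728·exp(−0.28·3.395) = 4.728·0.3865 = 1.828 mg/L.

1.83 mg/L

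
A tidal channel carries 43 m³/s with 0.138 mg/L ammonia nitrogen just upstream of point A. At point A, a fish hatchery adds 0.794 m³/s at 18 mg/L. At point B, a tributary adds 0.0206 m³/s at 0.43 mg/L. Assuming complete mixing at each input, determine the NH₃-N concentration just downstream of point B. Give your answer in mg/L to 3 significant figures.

After input A: C = (43·0.138 + 0.794·18) / 43.79 = 0.4618 mg/L.
After input B: C = (43.79·0.4618 + 0.0206·0.43) / 43.81 = 0.4618 mg/L.

0.462 mg/L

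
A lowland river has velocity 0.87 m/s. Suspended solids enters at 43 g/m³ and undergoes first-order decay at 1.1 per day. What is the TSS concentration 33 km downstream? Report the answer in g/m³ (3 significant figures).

26.5 g/m³

Travel time t = 33 km / 0.87 m/s = 3.3e+04/0.87 = 3.793e+04 s = 0.439 d.
First-order decay: C = 43·exp(−1.1·0.439) = 43·0.617 = 26.53 g/m³.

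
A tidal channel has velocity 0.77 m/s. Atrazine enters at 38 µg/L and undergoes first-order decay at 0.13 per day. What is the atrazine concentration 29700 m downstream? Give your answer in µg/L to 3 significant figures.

35.9 µg/L

Travel time t = 29700 m / 0.77 m/s = 2.97e+04/0.77 = 3.857e+04 s = 0.4464 d.
First-order decay: C = 38·exp(−0.13·0.4464) = 38·0.9436 = 35.86 µg/L.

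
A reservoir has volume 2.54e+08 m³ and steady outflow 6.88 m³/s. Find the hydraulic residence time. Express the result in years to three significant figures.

1.17 yr

Q = 6.88 m³/s × 3.156e+07 s/yr = 2.171e+08 m³/yr.
Hydraulic residence time τ = V/Q = 2.54e+08/2.171e+08 = 1.17 yr.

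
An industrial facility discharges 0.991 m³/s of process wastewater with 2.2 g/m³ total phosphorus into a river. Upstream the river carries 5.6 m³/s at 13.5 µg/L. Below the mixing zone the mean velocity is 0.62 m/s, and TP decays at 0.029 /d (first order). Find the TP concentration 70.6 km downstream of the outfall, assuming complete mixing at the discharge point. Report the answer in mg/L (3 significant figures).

13.5 µg/L = 0.0135 mg/L.
After complete mixing, C₀ = (0.991·2.2 + 5.6·0.0135) / 6.591 = 0.3423 mg/L.
Travel time t = 7.06e+04 m / 0.62 m/s = 1.139e+05 s = 1.318 d.
C = 0.3423·exp(−0.029·1.318) = 0.3423·0.9625 = 0.3294 mg/L.

0.329 mg/L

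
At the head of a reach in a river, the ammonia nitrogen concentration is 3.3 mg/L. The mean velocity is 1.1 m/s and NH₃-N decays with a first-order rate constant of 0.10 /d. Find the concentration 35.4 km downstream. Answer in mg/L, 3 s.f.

3.18 mg/L

Travel time t = 35.4 km / 1.1 m/s = 3.54e+04/1.1 = 3.218e+04 s = 0.3725 d.
First-order decay: C = 3.3·exp(−0.10·0.3725) = 3.3·0.9634 = 3.179 mg/L.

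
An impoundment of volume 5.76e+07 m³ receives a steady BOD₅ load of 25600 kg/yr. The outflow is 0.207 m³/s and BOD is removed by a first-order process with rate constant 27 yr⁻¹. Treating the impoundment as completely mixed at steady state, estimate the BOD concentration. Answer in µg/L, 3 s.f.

Outflow Q = 0.207 m³/s × 3.156e+07 s/yr = 6.532e+06 m³/yr.
Steady-state CSTR mass balance: W = Q·C + k·V·C, so C = W/(Q + kV).
Q + kV = 6.532e+06 + 27·5.76e+07 = 1.562e+09 m³/yr.
C = 25600/1.562e+09 = 1.639e-05 kg/m³ = 0.01639 mg/L = 16.39 µg/L.

16.4 µg/L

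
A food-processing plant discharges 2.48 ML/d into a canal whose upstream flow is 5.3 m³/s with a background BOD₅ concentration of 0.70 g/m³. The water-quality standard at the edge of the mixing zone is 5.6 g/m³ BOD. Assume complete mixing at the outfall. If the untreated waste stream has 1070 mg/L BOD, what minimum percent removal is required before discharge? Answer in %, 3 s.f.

2.48 ML/d = 0.0287 m³/s.
Mass balance: 5.6·5.329 = 0.0287·Cₑ + 5.3·0.7.
Cₑ = (29.84 − 3.71) / 0.0287 = 910.4 mg/L.
Required removal = 1 − 910.4/1070 = 14.92 %.

14.9 %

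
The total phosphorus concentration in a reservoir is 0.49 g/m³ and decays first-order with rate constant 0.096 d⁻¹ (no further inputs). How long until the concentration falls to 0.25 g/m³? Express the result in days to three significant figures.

7.01 d

t = ln(C₀/C)/k = ln(0.49/0.25)/0.096 = 0.6729/0.096 = 7.01 d.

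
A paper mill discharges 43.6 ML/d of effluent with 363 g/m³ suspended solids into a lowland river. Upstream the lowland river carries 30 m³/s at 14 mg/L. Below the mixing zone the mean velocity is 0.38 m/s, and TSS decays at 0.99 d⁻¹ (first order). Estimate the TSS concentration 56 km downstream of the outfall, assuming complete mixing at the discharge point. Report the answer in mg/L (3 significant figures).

3.65 mg/L

43.6 ML/d = 0.5046 m³/s.
After complete mixing, C₀ = (0.5046·363 + 30·14) / 30.5 = 19.77 mg/L.
Travel time t = 5.6e+04 m / 0.38 m/s = 1.474e+05 s = 1.706 d.
C = 19.77·exp(−0.99·1.706) = 19.77·0.1848 = 3.654 mg/L.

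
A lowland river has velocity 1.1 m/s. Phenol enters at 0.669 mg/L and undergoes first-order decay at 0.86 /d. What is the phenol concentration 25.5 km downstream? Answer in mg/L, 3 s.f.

Travel time t = 25.5 km / 1.1 m/s = 2.55e+04/1.1 = 2.318e+04 s = 0.2683 d.
First-order decay: C = 0.669·exp(−0.86·0.2683) = 0.669·0.7939 = 0.5311 mg/L.

0.531 mg/L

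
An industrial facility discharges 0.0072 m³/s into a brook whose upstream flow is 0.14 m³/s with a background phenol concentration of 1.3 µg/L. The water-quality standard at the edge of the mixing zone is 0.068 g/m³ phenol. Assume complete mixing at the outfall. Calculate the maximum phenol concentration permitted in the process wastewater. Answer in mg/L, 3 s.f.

1.36 mg/L

1.3 µg/L = 0.0013 mg/L.
Mass balance: 0.068·0.1472 = 0.0072·Cₑ + 0.14·0.0013.
Cₑ = (0.01001 − 0.000182) / 0.0072 = 1.365 mg/L.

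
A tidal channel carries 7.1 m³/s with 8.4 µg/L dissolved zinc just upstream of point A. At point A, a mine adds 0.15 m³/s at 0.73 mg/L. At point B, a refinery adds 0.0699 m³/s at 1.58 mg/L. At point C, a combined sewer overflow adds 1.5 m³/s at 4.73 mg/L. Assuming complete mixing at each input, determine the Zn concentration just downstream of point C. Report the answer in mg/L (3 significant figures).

8.4 µg/L = 0.0084 mg/L.
After input A: C = (7.1·0.0084 + 0.15·0.73) / 7.25 = 0.02333 mg/L.
After input B: C = (7.25·0.02333 + 0.0699·1.58) / 7.32 = 0.03819 mg/L.
After input C: C = (7.32·0.03819 + 1.5·4.73) / 8.82 = 0.8361 mg/L.

0.836 mg/L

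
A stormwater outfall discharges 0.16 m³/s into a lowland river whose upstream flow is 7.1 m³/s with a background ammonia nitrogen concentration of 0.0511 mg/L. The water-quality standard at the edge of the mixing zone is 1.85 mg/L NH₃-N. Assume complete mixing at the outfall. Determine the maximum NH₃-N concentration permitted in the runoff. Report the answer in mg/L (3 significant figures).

Mass balance: 1.85·7.26 = 0.16·Cₑ + 7.1·0.0511.
Cₑ = (13.43 − 0.3628) / 0.16 = 81.68 mg/L.

81.7 mg/L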